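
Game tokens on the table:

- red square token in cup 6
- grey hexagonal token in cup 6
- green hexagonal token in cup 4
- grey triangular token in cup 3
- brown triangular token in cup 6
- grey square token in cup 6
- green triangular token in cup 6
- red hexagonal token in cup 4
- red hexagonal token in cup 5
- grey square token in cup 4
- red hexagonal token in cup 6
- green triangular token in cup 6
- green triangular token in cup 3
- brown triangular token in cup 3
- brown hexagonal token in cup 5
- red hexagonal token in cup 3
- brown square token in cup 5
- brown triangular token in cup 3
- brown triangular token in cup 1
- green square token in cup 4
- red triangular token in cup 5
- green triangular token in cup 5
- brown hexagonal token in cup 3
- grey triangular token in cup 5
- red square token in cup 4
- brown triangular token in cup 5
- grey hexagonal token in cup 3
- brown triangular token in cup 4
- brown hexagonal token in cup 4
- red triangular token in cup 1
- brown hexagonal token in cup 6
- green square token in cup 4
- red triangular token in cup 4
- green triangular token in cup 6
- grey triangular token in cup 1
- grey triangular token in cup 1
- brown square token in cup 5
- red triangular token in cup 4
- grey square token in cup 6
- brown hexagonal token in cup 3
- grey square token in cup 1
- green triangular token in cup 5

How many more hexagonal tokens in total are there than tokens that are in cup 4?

hexagonal tokens: 12.
tokens in cup 4: 10.
12 − 10 = 2.

2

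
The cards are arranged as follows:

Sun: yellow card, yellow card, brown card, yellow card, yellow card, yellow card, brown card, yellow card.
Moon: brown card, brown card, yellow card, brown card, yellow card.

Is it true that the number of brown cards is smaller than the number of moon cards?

False

brown cards: 5.
moon cards: 5.
The claim requires 5 < 5, which does not hold.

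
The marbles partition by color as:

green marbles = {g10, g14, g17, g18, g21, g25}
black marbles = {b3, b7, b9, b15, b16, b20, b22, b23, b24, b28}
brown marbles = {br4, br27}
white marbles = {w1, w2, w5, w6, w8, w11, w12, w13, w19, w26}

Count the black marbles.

10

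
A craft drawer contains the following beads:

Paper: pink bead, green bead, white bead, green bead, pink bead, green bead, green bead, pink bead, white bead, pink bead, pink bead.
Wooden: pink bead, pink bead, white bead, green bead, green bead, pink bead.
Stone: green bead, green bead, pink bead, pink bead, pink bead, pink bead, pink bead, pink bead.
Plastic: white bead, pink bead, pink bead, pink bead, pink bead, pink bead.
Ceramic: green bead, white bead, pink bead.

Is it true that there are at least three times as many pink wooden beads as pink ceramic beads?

pink wooden beads: 3.
pink ceramic beads: 1.
The claim requires 3 ≥ 3 × 1 = 3, which holds.

True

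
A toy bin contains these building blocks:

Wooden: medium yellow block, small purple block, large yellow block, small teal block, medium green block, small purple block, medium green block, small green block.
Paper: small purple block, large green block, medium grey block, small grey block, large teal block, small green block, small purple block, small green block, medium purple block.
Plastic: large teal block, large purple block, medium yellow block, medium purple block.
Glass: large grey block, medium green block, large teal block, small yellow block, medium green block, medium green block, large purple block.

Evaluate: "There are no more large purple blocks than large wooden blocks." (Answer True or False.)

large purple blocks: 2.
large wooden blocks: 1.
The claim requires 2 ≤ 1, which does not hold.

False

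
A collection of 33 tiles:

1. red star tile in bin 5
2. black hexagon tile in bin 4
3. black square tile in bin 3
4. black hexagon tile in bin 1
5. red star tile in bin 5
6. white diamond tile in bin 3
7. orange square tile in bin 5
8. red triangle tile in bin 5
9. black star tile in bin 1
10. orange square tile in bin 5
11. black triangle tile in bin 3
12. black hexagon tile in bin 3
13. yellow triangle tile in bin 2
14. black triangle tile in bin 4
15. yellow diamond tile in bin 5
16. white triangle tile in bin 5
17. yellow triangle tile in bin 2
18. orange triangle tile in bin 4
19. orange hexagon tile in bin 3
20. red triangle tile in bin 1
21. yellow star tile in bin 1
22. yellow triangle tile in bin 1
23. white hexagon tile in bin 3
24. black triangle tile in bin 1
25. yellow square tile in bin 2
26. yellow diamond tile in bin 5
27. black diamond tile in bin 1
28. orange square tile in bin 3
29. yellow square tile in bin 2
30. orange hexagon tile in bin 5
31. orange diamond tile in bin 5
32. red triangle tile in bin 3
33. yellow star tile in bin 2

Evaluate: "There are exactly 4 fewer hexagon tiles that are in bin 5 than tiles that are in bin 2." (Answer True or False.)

True

hexagon tiles in bin 5: 1.
tiles in bin 2: 5.
The claim requires 5 − 1 (= 4) to equal 4, which holds.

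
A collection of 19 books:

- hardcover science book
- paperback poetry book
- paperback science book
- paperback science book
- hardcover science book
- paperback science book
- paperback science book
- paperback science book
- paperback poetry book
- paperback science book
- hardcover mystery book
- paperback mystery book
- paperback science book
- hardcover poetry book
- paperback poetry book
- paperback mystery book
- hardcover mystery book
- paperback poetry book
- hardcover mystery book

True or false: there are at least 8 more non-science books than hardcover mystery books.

There are 10 non-science books.
There are 3 hardcover mystery books.
The claim requires 10 − 3 = 7 ≥ 8, which does not hold.

False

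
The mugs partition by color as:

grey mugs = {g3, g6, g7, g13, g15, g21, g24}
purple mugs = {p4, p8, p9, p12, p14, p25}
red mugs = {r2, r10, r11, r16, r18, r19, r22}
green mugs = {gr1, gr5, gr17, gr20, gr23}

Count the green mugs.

5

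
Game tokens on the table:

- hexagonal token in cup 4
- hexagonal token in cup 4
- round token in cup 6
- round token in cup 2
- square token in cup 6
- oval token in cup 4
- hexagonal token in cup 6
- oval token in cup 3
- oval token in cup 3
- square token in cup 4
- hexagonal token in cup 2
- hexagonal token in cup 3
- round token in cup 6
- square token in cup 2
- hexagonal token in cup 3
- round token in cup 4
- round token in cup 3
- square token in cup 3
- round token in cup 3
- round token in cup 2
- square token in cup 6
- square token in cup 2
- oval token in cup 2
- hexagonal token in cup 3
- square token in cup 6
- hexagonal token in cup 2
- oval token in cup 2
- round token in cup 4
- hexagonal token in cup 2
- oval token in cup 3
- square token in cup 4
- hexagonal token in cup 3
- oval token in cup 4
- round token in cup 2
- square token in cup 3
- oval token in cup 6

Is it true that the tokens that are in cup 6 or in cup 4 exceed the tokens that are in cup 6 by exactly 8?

True

There are 15 tokens in cup 6 or in cup 4.
There are 7 tokens in cup 6.
The claim requires 15 − 7 (= 8) to equal 8, which holds.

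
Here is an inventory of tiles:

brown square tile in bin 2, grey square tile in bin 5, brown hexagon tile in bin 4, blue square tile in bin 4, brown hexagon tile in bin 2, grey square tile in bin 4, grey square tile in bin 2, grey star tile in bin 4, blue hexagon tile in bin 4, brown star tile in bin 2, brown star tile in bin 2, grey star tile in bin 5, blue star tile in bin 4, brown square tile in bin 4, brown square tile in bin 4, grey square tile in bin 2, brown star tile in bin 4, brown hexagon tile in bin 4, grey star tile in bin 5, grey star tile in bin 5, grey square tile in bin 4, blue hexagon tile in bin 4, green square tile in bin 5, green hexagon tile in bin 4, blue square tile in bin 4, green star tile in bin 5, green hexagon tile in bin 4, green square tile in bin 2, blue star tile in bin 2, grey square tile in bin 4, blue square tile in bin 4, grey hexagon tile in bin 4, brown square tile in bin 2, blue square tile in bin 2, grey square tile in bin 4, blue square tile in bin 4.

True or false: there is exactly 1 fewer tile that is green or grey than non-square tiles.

True

|tiles that are green or grey| = 17.
|non-square tiles| = 18.
The claim requires 18 − 17 (= 1) to equal 1, which holds.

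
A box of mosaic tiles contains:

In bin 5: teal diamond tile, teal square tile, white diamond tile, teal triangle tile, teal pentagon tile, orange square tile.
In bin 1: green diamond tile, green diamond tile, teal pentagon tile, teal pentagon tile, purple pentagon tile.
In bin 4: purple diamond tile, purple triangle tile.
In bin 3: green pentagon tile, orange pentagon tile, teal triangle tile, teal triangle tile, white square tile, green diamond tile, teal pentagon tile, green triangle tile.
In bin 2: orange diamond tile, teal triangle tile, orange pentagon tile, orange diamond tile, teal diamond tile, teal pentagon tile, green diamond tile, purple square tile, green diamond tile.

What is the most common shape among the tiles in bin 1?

pentagon

Counts by shape (restricted to tiles in bin 1): pentagon 3, diamond 2.
The maximum is 3, held uniquely by pentagon.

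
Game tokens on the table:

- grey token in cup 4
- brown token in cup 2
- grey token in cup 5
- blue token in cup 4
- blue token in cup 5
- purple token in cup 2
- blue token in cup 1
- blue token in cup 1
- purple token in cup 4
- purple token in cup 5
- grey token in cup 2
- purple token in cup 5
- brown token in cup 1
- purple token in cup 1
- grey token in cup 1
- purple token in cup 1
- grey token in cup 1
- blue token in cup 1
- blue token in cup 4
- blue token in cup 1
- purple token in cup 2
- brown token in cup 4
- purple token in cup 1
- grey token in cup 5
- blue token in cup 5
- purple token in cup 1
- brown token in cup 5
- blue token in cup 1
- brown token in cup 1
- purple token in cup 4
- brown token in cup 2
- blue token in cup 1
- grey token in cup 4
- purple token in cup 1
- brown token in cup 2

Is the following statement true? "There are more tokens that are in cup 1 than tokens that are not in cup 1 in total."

tokens in cup 1: 15.
tokens that are not in cup 1: 20.
The claim requires 15 > 20, which does not hold.

False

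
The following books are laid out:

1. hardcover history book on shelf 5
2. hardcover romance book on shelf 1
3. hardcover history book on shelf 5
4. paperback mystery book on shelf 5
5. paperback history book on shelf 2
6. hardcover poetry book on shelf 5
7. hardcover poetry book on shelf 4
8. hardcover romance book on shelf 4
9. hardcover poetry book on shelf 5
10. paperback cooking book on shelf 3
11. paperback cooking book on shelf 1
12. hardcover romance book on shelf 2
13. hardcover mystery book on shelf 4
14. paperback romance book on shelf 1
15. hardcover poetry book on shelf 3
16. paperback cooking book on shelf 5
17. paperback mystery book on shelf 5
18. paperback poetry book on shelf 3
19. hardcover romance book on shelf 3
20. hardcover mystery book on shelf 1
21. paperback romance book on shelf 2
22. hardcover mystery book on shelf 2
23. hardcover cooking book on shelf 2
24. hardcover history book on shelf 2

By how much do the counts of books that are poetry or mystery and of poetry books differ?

books that are poetry or mystery: 10. poetry books: 5.
|10 − 5| = 10 − 5 = 5.

5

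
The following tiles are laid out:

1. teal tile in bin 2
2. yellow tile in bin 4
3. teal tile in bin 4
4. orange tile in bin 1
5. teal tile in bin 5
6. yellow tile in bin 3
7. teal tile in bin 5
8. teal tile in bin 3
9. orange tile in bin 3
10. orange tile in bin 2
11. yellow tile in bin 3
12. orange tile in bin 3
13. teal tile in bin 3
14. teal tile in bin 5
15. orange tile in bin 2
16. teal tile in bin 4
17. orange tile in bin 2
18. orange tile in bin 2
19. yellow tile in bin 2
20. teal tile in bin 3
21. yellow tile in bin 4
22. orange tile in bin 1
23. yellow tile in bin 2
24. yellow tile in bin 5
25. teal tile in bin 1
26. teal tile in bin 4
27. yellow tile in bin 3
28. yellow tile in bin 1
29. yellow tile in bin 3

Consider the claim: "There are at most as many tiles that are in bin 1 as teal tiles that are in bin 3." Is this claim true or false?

False

There are 4 tiles in bin 1.
There are 3 teal tiles in bin 3.
The claim requires 4 ≤ 3, which does not hold.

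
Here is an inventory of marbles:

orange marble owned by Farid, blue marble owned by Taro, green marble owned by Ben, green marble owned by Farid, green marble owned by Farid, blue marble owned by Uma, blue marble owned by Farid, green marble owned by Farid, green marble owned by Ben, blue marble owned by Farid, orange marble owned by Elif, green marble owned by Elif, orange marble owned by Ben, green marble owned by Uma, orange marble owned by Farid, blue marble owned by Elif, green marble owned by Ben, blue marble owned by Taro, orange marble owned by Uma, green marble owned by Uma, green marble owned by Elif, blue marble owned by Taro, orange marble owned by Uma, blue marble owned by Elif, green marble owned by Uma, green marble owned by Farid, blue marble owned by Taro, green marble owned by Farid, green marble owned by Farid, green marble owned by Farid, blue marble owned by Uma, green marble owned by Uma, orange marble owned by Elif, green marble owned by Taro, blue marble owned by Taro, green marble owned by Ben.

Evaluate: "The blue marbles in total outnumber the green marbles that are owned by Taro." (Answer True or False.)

True

There are 11 blue marbles.
Count of green marbles owned by Taro: 1.
The claim requires 11 > 1, which holds.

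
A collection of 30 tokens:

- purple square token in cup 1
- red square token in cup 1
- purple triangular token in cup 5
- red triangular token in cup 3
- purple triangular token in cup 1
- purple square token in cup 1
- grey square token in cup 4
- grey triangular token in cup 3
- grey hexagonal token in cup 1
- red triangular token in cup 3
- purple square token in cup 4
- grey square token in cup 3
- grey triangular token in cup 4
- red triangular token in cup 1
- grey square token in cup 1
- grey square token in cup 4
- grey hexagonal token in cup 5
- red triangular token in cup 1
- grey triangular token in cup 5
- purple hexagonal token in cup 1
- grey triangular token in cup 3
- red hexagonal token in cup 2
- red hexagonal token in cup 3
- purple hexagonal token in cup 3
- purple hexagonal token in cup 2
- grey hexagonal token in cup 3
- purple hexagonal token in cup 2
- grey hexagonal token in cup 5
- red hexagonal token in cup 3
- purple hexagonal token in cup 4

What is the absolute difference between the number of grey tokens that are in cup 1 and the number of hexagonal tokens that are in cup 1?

0

grey tokens in cup 1: 2. hexagonal tokens in cup 1: 2.
|2 − 2| = 2 − 2 = 0.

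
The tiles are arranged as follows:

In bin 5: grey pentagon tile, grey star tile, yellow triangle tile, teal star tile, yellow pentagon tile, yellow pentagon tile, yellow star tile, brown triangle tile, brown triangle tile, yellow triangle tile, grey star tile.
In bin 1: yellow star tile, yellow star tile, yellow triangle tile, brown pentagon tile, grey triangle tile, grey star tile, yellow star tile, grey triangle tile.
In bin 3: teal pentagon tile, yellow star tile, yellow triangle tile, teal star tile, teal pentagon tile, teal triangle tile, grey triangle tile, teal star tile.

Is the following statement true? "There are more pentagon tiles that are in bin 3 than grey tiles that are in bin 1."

There are 2 pentagon tiles in bin 3.
There are 3 grey tiles in bin 1.
The claim requires 2 > 3, which does not hold.

False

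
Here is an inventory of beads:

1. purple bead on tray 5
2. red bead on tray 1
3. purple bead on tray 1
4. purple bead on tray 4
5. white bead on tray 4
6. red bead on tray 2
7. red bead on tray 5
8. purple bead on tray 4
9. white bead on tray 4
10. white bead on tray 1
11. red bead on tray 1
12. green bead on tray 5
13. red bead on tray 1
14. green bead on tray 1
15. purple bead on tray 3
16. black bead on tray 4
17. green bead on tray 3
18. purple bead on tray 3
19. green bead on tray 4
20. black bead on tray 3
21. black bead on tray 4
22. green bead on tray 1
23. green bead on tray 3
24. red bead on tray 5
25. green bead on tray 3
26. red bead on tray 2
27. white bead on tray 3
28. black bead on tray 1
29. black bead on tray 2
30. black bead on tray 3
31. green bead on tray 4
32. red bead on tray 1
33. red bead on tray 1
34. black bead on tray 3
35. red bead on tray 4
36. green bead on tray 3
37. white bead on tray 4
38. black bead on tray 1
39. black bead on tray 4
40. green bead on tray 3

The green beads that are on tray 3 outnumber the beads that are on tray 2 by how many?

2

green beads on tray 3: 5.
beads on tray 2: 3.
5 − 3 = 2.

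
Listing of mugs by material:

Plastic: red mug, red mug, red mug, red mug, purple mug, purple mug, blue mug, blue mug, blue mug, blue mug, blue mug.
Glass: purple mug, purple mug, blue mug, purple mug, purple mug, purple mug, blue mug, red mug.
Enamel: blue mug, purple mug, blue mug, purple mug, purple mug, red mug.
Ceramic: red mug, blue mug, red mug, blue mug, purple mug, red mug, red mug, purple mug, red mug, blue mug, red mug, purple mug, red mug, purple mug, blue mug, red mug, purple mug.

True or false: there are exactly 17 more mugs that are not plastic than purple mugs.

There are 31 mugs that are not plastic.
There are 15 purple mugs.
The claim requires 31 − 15 (= 16) to equal 17, which does not hold.

False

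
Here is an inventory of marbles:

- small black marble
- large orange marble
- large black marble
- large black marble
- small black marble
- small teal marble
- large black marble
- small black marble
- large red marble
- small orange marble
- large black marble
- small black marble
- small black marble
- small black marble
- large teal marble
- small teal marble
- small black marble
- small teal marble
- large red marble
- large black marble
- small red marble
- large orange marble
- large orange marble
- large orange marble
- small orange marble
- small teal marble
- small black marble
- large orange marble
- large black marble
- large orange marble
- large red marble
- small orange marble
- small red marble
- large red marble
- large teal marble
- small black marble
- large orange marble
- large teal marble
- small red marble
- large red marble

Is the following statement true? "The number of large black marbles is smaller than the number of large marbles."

True

large black marbles: 6.
large marbles: 21.
The claim requires 6 < 21, which holds.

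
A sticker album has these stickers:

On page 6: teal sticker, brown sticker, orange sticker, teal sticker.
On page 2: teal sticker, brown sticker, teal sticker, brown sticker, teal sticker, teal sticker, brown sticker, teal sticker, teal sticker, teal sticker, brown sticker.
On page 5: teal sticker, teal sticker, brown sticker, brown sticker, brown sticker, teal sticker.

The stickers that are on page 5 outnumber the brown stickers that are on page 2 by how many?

2

stickers on page 5: 6.
brown stickers on page 2: 4.
6 − 4 = 2.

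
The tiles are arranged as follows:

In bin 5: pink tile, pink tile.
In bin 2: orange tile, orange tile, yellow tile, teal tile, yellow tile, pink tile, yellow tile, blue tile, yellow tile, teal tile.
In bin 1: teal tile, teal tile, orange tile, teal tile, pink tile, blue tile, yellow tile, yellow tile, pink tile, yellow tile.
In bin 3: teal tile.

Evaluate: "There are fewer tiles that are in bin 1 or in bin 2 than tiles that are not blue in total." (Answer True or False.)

There are 20 tiles in bin 1 or in bin 2.
There are 21 tiles that are not blue.
The claim requires 20 < 21, which holds.

True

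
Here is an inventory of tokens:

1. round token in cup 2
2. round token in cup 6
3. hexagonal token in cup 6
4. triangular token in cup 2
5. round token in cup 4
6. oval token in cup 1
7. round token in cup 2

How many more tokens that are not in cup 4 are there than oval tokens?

5

tokens that are not in cup 4: 6.
oval tokens: 1.
6 − 1 = 5.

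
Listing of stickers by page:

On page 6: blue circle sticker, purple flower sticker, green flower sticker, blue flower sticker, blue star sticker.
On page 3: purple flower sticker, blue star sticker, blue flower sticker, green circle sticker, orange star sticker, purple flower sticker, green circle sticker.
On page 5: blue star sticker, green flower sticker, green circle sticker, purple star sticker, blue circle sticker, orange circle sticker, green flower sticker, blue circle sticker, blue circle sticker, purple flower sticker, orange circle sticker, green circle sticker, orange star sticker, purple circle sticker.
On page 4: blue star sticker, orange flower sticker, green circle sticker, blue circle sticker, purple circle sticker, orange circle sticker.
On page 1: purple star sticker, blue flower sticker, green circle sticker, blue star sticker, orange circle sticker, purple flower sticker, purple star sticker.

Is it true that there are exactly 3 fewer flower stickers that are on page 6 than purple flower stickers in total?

There are 3 flower stickers on page 6.
There are 5 purple flower stickers.
The claim requires 5 − 3 (= 2) to equal 3, which does not hold.

False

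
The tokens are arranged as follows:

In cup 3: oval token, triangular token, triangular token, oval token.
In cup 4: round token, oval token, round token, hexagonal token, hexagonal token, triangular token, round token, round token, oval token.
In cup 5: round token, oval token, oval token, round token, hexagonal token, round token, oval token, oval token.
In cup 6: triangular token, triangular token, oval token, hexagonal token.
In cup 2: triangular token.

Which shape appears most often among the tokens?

oval

Counts by shape: oval 9, round 7, triangular 6, hexagonal 4.
The maximum is 9, held uniquely by oval.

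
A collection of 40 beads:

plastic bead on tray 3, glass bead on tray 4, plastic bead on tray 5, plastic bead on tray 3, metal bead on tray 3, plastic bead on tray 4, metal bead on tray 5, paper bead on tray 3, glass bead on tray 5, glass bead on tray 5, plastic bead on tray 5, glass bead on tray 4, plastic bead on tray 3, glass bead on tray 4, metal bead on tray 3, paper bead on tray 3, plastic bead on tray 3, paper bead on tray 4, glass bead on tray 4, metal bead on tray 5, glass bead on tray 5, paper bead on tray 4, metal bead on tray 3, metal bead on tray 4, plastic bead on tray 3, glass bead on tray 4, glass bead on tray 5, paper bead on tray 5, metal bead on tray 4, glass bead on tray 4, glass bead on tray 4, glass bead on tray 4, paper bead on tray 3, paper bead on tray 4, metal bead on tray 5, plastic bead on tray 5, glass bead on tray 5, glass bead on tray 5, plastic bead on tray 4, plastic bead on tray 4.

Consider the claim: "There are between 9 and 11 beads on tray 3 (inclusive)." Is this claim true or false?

beads on tray 3: 11.
The claim requires 9 ≤ 11 ≤ 11, which holds.

True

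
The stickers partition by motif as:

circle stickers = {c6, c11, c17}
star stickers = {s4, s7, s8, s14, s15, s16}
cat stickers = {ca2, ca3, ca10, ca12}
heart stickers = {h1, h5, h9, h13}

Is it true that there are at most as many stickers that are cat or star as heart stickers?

|stickers that are cat or star| = 10.
|heart stickers| = 4.
The claim requires 10 ≤ 4, which does not hold.

False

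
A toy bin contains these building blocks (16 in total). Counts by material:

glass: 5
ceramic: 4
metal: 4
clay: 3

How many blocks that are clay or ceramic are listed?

ceramic: 4; clay: 3; together 4 + 3 = 7.

7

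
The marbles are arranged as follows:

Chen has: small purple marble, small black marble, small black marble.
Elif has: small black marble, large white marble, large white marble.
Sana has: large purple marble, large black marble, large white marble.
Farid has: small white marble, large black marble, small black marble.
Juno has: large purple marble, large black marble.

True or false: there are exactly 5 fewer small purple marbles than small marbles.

True

small purple marbles: 1.
small marbles: 6.
The claim requires 6 − 1 (= 5) to equal 5, which holds.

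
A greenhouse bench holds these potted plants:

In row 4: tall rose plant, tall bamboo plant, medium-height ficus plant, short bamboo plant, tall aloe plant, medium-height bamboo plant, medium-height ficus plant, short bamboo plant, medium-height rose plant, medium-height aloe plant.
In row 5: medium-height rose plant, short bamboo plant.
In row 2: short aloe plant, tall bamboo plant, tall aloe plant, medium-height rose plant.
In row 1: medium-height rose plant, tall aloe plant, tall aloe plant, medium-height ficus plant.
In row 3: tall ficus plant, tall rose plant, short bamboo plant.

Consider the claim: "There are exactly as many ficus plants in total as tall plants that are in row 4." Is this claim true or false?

False

ficus plants: 4.
tall plants in row 4: 3.
The claim requires 4 = 3, which does not hold.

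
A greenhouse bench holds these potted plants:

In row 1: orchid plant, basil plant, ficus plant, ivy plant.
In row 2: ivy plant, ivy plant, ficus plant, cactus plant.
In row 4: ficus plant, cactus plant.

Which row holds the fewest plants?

row 4

Counts by row: row 1→4, row 2→4, row 4→2.
The minimum is 2, held uniquely by row 4.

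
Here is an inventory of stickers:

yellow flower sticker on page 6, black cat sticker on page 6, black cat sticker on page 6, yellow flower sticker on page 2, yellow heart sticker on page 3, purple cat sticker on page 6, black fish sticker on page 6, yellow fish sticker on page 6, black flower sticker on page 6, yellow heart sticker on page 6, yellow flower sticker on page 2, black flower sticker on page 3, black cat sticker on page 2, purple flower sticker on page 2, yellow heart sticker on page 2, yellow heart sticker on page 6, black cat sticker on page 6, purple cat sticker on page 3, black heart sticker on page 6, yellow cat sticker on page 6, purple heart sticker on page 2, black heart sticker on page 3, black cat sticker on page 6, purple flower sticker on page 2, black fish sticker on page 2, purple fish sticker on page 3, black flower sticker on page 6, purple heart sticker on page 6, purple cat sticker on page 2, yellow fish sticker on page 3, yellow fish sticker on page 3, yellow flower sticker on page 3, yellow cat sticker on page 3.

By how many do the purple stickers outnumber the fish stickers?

purple stickers: 8.
fish stickers: 6.
8 − 6 = 2.

2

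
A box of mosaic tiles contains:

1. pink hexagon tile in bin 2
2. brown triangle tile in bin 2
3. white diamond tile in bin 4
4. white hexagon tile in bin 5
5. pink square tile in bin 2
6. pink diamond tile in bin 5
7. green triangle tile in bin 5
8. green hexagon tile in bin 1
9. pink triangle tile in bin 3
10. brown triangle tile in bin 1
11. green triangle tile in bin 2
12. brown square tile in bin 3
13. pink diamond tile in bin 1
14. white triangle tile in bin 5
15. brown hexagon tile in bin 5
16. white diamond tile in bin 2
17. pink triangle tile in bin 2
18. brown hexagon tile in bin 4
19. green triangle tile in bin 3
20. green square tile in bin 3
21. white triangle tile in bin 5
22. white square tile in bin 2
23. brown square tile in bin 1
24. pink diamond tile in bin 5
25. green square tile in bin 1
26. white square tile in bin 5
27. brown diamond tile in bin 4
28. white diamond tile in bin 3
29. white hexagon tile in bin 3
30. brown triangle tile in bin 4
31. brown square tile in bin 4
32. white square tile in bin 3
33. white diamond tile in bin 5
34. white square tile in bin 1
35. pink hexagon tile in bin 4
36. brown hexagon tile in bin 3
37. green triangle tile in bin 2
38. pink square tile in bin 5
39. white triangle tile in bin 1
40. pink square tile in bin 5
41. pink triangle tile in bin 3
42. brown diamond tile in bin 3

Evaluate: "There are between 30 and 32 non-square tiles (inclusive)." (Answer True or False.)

There are 30 non-square tiles.
The claim requires 30 ≤ 30 ≤ 32, which holds.

True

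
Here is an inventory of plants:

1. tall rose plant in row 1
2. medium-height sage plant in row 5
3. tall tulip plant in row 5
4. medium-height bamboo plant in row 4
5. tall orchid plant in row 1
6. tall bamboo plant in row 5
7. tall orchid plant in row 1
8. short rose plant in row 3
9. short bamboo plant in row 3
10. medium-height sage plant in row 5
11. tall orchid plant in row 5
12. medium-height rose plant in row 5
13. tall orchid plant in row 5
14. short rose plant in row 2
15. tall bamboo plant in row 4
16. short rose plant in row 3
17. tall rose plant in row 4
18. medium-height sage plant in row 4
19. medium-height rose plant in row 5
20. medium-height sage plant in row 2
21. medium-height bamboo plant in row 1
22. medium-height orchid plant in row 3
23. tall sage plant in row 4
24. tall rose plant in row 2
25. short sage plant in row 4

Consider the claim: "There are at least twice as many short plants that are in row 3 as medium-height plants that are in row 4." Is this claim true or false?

False

|short plants in row 3| = 3.
|medium-height plants in row 4| = 2.
The claim requires 3 ≥ 2 × 2 = 4, which does not hold.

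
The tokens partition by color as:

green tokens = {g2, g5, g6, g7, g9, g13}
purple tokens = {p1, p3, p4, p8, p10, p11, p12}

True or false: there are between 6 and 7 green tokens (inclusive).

True

There are 6 green tokens.
The claim requires 6 ≤ 6 ≤ 7, which holds.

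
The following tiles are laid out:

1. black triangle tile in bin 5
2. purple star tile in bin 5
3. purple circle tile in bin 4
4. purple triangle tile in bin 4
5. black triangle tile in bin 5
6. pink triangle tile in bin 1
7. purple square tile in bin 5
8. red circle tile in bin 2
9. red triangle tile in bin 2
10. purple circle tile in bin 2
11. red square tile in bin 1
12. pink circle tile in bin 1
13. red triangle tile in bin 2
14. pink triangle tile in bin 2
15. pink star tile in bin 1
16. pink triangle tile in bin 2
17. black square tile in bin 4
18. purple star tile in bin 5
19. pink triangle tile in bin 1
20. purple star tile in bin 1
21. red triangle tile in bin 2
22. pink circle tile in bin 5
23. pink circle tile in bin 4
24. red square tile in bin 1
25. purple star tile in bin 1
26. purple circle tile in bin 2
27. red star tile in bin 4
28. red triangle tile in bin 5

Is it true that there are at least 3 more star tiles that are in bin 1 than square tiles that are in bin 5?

star tiles in bin 1: 3.
square tiles in bin 5: 1.
The claim requires 3 − 1 = 2 ≥ 3, which does not hold.

False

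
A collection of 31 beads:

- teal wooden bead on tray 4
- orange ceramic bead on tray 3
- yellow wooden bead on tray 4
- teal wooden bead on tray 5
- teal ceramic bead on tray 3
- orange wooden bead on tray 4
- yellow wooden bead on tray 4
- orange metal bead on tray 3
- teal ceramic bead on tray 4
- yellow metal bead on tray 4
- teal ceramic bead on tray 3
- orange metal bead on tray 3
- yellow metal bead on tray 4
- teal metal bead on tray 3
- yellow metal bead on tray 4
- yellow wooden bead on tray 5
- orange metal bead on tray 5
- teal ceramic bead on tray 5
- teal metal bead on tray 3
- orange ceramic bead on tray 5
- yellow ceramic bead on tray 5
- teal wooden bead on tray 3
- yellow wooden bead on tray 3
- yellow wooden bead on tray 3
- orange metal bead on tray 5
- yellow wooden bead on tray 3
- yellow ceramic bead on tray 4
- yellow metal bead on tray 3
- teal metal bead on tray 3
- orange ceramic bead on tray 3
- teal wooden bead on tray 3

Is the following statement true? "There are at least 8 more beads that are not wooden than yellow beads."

True

There are 20 beads that are not wooden.
There are 12 yellow beads.
The claim requires 20 − 12 = 8 ≥ 8, which holds.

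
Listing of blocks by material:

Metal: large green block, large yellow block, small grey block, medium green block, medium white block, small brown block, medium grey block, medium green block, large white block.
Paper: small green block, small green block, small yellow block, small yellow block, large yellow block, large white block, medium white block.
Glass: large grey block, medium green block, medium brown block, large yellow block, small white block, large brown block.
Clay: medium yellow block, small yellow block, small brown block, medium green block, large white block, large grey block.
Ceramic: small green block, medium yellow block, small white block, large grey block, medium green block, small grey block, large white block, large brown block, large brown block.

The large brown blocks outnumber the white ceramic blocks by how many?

1

large brown blocks: 3.
white ceramic blocks: 2.
3 − 2 = 1.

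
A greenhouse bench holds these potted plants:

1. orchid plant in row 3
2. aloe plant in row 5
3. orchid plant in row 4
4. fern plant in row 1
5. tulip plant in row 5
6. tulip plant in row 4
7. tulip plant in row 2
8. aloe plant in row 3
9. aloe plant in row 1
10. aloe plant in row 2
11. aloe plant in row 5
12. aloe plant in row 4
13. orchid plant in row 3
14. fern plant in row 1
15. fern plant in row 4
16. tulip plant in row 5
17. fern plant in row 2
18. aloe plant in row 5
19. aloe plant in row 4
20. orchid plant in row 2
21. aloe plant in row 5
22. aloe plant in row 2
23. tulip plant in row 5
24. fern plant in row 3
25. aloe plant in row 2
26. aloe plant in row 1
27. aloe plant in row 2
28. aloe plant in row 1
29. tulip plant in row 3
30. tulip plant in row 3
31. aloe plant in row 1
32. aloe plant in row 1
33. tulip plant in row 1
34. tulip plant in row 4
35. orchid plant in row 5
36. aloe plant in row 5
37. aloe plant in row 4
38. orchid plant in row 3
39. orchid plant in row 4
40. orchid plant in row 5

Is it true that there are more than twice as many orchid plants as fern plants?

False

|orchid plants| = 8.
|fern plants| = 5.
The claim requires 8 > 2 × 5 = 10, which does not hold.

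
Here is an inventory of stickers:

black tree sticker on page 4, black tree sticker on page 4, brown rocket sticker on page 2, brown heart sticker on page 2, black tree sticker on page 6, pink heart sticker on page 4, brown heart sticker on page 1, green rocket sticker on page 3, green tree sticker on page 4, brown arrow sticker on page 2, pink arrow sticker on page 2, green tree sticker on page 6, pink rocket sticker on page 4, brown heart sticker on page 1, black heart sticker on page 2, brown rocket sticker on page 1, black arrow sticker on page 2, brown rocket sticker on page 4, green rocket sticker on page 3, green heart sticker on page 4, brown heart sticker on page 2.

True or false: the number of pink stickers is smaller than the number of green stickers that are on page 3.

There are 3 pink stickers.
There are 2 green stickers on page 3.
The claim requires 3 < 2, which does not hold.

False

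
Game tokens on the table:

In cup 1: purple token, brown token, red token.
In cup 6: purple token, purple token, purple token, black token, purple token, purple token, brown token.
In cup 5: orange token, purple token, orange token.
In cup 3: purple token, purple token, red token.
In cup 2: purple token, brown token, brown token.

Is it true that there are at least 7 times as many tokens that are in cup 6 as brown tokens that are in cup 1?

tokens in cup 6: 7.
brown tokens in cup 1: 1.
The claim requires 7 ≥ 7 × 1 = 7, which holds.

True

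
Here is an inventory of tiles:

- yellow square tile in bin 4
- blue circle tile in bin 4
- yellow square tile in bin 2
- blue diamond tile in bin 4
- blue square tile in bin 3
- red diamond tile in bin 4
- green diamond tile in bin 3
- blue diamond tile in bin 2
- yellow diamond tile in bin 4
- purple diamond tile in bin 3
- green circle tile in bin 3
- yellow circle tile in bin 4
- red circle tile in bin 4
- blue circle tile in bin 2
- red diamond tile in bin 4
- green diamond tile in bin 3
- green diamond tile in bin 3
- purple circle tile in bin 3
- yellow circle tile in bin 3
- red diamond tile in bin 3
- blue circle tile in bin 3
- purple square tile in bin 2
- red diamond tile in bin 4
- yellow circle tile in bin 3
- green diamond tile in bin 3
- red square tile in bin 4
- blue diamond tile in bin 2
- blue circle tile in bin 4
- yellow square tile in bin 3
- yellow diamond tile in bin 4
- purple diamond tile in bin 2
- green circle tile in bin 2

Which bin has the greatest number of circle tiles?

bin 3

Counts by bin (restricted to circle tiles): bin 3→5, bin 4→4, bin 2→2.
The maximum is 5, held uniquely by bin 3.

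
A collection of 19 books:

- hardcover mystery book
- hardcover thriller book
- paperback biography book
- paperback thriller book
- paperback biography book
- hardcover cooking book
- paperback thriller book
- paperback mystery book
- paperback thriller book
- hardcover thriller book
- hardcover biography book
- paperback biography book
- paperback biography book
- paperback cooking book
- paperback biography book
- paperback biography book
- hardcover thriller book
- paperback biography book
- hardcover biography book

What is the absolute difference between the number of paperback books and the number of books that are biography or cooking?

1

paperback books: 12. books that are biography or cooking: 11.
|12 − 11| = 12 − 11 = 1.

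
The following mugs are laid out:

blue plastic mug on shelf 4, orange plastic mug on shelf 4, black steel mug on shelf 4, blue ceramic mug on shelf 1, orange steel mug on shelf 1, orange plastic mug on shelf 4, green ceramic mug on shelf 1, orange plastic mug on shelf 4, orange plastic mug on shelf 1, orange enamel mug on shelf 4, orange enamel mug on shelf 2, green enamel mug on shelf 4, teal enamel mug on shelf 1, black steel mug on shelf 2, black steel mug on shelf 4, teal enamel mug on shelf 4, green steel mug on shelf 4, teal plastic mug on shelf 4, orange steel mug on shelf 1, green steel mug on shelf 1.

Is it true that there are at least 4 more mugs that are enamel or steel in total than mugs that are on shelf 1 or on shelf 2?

|mugs that are enamel or steel| = 12.
|mugs on shelf 1 or on shelf 2| = 9.
The claim requires 12 − 9 = 3 ≥ 4, which does not hold.

False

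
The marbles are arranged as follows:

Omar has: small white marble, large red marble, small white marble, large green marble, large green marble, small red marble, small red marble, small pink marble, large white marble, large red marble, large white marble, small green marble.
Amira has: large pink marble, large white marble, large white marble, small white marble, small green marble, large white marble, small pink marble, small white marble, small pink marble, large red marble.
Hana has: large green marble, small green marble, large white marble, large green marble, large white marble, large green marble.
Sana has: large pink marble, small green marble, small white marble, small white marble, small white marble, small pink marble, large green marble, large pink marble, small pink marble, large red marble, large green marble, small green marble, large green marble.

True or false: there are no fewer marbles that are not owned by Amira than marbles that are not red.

False

Count of marbles that are not owned by Amira: 31.
There are 35 marbles that are not red.
The claim requires 31 ≥ 35, which does not hold.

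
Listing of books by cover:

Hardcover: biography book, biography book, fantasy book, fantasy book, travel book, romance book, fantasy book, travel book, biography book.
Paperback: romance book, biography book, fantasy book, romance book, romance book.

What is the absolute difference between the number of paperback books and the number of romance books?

1

paperback books: 5. romance books: 4.
|5 − 4| = 5 − 4 = 1.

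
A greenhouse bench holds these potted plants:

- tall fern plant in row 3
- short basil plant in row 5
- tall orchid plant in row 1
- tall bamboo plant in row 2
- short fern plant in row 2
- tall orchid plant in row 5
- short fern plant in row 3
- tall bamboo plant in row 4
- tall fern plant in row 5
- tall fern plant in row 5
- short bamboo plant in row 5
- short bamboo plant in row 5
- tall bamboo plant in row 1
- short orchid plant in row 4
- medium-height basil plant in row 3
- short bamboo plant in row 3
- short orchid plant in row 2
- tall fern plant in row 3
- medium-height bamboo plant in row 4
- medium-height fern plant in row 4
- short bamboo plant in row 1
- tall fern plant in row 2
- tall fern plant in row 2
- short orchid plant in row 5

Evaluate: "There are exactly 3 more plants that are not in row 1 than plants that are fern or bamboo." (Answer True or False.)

|plants that are not in row 1| = 21.
|plants that are fern or bamboo| = 17.
The claim requires 21 − 17 (= 4) to equal 3, which does not hold.

False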